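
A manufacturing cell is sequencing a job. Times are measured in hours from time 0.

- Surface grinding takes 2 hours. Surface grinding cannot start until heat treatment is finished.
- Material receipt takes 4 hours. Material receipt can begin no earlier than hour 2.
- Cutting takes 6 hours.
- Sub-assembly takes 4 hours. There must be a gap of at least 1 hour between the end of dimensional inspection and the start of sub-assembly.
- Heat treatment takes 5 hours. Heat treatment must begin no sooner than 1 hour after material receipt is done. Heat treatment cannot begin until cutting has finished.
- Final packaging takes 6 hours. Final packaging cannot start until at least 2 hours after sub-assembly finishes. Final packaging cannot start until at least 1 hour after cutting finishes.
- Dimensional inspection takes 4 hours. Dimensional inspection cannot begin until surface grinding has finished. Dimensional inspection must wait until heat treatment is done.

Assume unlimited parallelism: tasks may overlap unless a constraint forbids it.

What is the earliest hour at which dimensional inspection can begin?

Cutting can start immediately at hour 0; it finishes at hour 6.
Material receipt waits on its own release at hour 2, so it starts at hour 2 and finishes at 2 + 4 = hour 6.
Heat treatment has to wait for material receipt (finishes hour 6, plus 1-hour gap → hour 7); cutting (finishes hour 6). The latest of these is hour 7, so heat treatment runs hour 7 to 7 + 5 = hour 12.
Surface grinding cannot begin until heat treatment (finishes hour 12). It runs from hour 12 to 12 + 2 = hour 14.
Dimensional inspection waits on surface grinding (finishes hour 14); heat treatment (finishes hour 12). The latest of these is hour 14, which is the earliest dimensional inspection can start.

14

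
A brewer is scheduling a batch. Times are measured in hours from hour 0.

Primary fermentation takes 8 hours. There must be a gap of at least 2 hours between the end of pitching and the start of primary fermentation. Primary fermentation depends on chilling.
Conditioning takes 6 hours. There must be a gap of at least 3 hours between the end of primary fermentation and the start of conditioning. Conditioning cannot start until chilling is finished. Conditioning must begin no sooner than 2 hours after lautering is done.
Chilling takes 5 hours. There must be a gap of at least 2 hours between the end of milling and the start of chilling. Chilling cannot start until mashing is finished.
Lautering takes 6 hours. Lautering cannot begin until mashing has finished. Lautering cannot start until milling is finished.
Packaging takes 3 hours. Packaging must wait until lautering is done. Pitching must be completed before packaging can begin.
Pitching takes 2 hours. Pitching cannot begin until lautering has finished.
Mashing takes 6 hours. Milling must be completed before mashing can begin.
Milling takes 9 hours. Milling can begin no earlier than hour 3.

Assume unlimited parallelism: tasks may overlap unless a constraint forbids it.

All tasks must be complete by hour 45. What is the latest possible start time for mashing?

12

Conditioning has no dependents, so it just needs to finish by hour 45. Starting by 45 − 6 = hour 39 achieves that.
Primary fermentation has to be done before conditioning (must start by hour 39, minus 3-hour gap → hour 36). That means finishing by hour 36, i.e. starting by 36 − 8 = hour 28.
Packaging has no dependents, so it just needs to finish by hour 45. Starting by 45 − 3 = hour 42 achieves that.
Pitching feeds primary fermentation (must start by hour 28, minus 2-hour gap → hour 26); packaging (must start by hour 42). Taking the minimum, pitching must finish by hour 26 and start by 26 − 2 = hour 24.
Lautering feeds pitching (must start by hour 24); conditioning (must start by hour 39, minus 2-hour gap → hour 37); packaging (must start by hour 42). Taking the minimum, lautering must finish by hour 24 and start by 24 − 6 = hour 18.
Chilling feeds primary fermentation (must start by hour 28); conditioning (must start by hour 39). Taking the minimum, chilling must finish by hour 28 and start by 28 − 5 = hour 23.
Mashing must finish in time for lautering (must start by hour 18); chilling (must start by hour 23). The tightest is hour 18, so mashing must start by 18 − 6 = hour 12.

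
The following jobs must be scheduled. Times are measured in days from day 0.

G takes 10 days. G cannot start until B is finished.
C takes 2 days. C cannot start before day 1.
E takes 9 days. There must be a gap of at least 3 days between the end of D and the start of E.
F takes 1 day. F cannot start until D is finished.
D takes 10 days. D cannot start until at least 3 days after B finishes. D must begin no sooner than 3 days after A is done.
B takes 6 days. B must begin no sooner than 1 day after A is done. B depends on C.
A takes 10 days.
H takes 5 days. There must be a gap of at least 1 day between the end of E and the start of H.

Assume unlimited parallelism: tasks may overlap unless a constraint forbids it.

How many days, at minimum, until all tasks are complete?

48

After its own release at day 1, C can start at day 1 and finishes at day 3.
A can start immediately at day 0; it finishes at day 10.
B cannot start until A (finishes day 10, plus 1-day gap → day 11); C (finishes day 3). The controlling bound is day 11, so B finishes at 11 + 6 = day 17.
G cannot begin until B (finishes day 17). It runs from day 17 to 17 + 10 = day 27.
D cannot start until B (finishes day 17, plus 3-day gap → day 20); A (finishes day 10, plus 3-day gap → day 13). The controlling bound is day 20, so D finishes at 20 + 10 = day 30.
F waits on D (finishes day 30), so it starts at day 30 and finishes at 30 + 1 = day 31.
After D (finishes day 30, plus 3-day gap → day 33), E can start at day 33 and finishes at day 42.
H cannot begin until E (finishes day 42, plus 1-day gap → day 43). It runs from day 43 to 43 + 5 = day 48.
All tasks are finished once the last one completes. Finish times: A at 10, B at 17, C at 3, D at 30, E at 42, F at 31, G at 27, H at 48. The latest is day 48.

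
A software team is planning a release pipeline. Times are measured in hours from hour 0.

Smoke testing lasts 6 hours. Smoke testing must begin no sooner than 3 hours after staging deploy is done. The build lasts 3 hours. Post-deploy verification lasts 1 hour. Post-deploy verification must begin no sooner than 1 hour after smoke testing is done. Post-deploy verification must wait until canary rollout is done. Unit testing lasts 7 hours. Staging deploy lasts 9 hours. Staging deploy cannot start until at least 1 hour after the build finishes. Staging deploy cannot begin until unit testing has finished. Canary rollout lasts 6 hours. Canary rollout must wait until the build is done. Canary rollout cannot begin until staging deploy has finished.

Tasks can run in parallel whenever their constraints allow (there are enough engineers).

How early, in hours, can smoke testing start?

Unit testing can start immediately at hour 0; it finishes at hour 7.
The build can start immediately at hour 0; it finishes at hour 3.
Staging deploy cannot start until the build (finishes hour 3, plus 1-hour gap → hour 4); unit testing (finishes hour 7). The controlling bound is hour 7, so staging deploy finishes at 7 + 9 = hour 16.
Smoke testing waits on staging deploy (finishes hour 16, plus 3-hour gap → hour 19), so the earliest it can start is hour 19.

19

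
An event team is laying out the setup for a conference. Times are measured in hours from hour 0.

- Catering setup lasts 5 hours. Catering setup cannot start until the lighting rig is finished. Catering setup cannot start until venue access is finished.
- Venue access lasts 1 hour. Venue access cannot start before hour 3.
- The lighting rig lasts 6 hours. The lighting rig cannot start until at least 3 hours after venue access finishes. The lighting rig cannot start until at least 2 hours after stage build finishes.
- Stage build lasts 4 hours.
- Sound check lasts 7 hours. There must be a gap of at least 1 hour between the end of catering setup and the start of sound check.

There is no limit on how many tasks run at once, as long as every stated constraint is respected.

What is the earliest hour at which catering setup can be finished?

Nothing blocks stage build, so it runs from hour 0 to hour 4.
Venue access waits on its own release at hour 3, so it starts at hour 3 and finishes at 3 + 1 = hour 4.
For the lighting rig: venue access (finishes hour 4, plus 3-hour gap → hour 7); stage build (finishes hour 4, plus 2-hour gap → hour 6). Taking the maximum gives a start of hour 7, and it finishes at 7 + 6 = hour 13.
Catering setup has to wait for the lighting rig (finishes hour 13); venue access (finishes hour 4). The latest of these is hour 13, so catering setup runs hour 13 to 13 + 5 = hour 18.

18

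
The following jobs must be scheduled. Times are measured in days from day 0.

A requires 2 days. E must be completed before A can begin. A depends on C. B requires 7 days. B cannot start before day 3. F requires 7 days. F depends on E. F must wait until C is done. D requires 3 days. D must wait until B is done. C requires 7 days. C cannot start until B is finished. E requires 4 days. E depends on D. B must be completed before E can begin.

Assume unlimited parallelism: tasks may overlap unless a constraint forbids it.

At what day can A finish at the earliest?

19

B waits on its own release at day 3, so it starts at day 3 and finishes at 3 + 7 = day 10.
After B (finishes day 10), D can start at day 10 and finishes at day 13.
E cannot start until D (finishes day 13); B (finishes day 10). The controlling bound is day 13, so E finishes at 13 + 4 = day 17.
After B (finishes day 10), C can start at day 10 and finishes at day 17.
A has to wait for E (finishes day 17); C (finishes day 17). The latest of these is day 17, so A runs day 17 to 17 + 2 = day 19.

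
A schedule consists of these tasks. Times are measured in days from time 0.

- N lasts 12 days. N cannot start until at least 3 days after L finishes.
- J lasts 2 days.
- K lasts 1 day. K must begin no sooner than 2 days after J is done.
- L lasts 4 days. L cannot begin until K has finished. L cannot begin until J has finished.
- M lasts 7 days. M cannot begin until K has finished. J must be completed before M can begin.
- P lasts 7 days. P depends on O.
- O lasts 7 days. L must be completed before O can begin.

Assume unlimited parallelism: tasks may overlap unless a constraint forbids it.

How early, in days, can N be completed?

24

Nothing blocks J, so it runs from day 0 to day 2.
K cannot begin until J (finishes day 2, plus 2-day gap → day 4). It runs from day 4 to 4 + 1 = day 5.
L has to wait for K (finishes day 5); J (finishes day 2). The latest of these is day 5, so L runs day 5 to 5 + 4 = day 9.
N cannot begin until L (finishes day 9, plus 3-day gap → day 12). It runs from day 12 to 12 + 12 = day 24.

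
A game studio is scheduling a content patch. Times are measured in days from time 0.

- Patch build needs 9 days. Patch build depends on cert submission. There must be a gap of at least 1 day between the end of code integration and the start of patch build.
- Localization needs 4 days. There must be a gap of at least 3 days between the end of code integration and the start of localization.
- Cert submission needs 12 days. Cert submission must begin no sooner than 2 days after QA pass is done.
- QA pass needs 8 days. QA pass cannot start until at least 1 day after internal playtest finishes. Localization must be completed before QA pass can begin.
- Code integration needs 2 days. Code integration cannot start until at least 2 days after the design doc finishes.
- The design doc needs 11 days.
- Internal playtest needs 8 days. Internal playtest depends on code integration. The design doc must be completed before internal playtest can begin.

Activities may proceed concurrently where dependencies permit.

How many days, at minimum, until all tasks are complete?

55

The design doc can start immediately at day 0; it finishes at day 11.
After the design doc (finishes day 11, plus 2-day gap → day 13), code integration can start at day 13 and finishes at day 15.
Localization cannot begin until code integration (finishes day 15, plus 3-day gap → day 18). It runs from day 18 to 18 + 4 = day 22.
Internal playtest cannot start until code integration (finishes day 15); the design doc (finishes day 11). The controlling bound is day 15, so internal playtest finishes at 15 + 8 = day 23.
QA pass needs all of internal playtest (finishes day 23, plus 1-day gap → day 24); localization (finishes day 22). That puts its earliest start at day 24; it finishes at 24 + 8 = day 32.
Cert submission cannot begin until QA pass (finishes day 32, plus 2-day gap → day 34). It runs from day 34 to 34 + 12 = day 46.
For patch build: cert submission (finishes day 46); code integration (finishes day 15, plus 1-day gap → day 16). Taking the maximum gives a start of day 46, and it finishes at 46 + 9 = day 55.
All tasks are finished once the last one completes. Finish times: The design doc at 11, Code integration at 15, Internal playtest at 23, Localization at 22, QA pass at 32, Cert submission at 46, Patch build at 55. The latest is day 55.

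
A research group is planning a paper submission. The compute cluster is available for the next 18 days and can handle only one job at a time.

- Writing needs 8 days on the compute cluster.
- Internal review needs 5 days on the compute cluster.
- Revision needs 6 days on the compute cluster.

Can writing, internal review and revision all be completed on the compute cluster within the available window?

Running back to back, the jobs need 8 + 5 + 6 = 19 days on the compute cluster.
Since 19 > 18, they cannot all fit.

No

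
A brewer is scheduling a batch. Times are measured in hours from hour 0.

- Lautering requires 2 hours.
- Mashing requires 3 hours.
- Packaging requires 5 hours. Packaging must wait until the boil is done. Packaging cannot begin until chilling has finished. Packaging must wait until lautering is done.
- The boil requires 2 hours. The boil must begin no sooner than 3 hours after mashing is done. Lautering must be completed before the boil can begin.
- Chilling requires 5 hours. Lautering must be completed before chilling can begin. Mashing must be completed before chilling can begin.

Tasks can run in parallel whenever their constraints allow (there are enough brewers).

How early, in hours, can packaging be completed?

Lautering can start immediately at hour 0; it finishes at hour 2.
Nothing blocks mashing, so it runs from hour 0 to hour 3.
For chilling: lautering (finishes hour 2); mashing (finishes hour 3). Taking the maximum gives a start of hour 3, and it finishes at 3 + 5 = hour 8.
For the boil: mashing (finishes hour 3, plus 3-hour gap → hour 6); lautering (finishes hour 2). Taking the maximum gives a start of hour 6, and it finishes at 6 + 2 = hour 8.
Packaging cannot start until the boil (finishes hour 8); chilling (finishes hour 8); lautering (finishes hour 2). The controlling bound is hour 8, so packaging finishes at 8 + 5 = hour 13.

13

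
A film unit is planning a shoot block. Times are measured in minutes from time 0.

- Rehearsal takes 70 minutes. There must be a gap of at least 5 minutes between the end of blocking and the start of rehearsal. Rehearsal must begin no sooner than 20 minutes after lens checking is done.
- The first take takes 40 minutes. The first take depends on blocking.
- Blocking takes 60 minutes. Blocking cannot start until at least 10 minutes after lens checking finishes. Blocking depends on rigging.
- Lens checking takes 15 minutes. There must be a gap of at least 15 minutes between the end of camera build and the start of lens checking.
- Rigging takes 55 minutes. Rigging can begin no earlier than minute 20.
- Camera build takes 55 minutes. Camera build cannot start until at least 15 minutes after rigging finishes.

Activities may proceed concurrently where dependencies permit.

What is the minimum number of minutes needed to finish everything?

320

Rigging cannot begin until its own release at minute 20. It runs from minute 20 to 20 + 55 = minute 75.
Camera build cannot begin until rigging (finishes minute 75, plus 15-minute gap → minute 90). It runs from minute 90 to 90 + 55 = minute 145.
After camera build (finishes minute 145, plus 15-minute gap → minute 160), lens checking can start at minute 160 and finishes at minute 175.
Blocking cannot start until lens checking (finishes minute 175, plus 10-minute gap → minute 185); rigging (finishes minute 75). The controlling bound is minute 185, so blocking finishes at 185 + 60 = minute 245.
After blocking (finishes minute 245), the first take can start at minute 245 and finishes at minute 285.
Rehearsal has to wait for blocking (finishes minute 245, plus 5-minute gap → minute 250); lens checking (finishes minute 175, plus 20-minute gap → minute 195). The latest of these is minute 250, so rehearsal runs minute 250 to 250 + 70 = minute 320.
All tasks are finished once the last one completes. Finish times: Rigging at 75, Camera build at 145, Lens checking at 175, Blocking at 245, Rehearsal at 320, The first take at 285. The latest is minute 320.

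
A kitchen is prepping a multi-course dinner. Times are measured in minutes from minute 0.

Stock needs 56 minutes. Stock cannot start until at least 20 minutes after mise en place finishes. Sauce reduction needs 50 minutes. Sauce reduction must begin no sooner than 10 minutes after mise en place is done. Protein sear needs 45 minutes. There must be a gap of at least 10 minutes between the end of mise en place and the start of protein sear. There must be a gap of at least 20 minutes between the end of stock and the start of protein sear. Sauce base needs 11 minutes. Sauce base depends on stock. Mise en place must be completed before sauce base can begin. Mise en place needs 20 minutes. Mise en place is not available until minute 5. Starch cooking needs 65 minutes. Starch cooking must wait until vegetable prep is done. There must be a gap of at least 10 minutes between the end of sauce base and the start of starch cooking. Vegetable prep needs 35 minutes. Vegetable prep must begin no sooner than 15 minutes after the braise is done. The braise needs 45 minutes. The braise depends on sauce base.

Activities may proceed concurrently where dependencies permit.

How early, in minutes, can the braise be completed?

Mise en place cannot begin until its own release at minute 5. It runs from minute 5 to 5 + 20 = minute 25.
Stock cannot begin until mise en place (finishes minute 25, plus 20-minute gap → minute 45). It runs from minute 45 to 45 + 56 = minute 101.
Sauce base has to wait for stock (finishes minute 101); mise en place (finishes minute 25). The latest of these is minute 101, so sauce base runs minute 101 to 101 + 11 = minute 112.
After sauce base (finishes minute 112), the braise can start at minute 112 and finishes at minute 157.

157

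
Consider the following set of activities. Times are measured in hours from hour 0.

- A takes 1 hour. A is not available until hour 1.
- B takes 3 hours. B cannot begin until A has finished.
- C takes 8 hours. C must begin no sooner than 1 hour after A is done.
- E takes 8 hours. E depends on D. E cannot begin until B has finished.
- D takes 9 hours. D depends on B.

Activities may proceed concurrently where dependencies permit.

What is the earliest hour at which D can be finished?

14

A cannot begin until its own release at hour 1. It runs from hour 1 to 1 + 1 = hour 2.
B cannot begin until A (finishes hour 2). It runs from hour 2 to 2 + 3 = hour 5.
D waits on B (finishes hour 5), so it starts at hour 5 and finishes at 5 + 9 = hour 14.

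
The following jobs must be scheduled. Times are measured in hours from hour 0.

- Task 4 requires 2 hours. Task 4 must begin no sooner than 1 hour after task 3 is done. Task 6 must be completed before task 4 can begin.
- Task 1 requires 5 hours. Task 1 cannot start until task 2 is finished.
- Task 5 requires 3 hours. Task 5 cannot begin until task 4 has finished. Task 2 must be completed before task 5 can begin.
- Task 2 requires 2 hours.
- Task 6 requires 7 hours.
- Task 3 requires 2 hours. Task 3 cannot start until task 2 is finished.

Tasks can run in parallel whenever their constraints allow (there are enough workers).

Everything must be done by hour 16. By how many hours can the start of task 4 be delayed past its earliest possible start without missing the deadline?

4

Task 6 can start immediately at hour 0; it finishes at hour 7.
Task 2 has no prerequisites, so it starts at hour 0 and finishes at hour 2.
After task 2 (finishes hour 2), task 3 can start at hour 2 and finishes at hour 4.
Task 4 cannot start until task 3 (finishes hour 4, plus 1-hour gap → hour 5); task 6 (finishes hour 7). The controlling bound is hour 7, so task 4 finishes at 7 + 2 = hour 9.

Working backward from the deadline:
Task 5 must finish by hour 16; it takes 3 hours, so it must start by 16 − 3 = hour 13.
Task 4 has to be done before task 5 (must start by hour 13). That means finishing by hour 13, i.e. starting by 13 − 2 = hour 11.
So task 4 can start as early as hour 7 and as late as hour 11, giving 11 − 7 = 4 hours of slack.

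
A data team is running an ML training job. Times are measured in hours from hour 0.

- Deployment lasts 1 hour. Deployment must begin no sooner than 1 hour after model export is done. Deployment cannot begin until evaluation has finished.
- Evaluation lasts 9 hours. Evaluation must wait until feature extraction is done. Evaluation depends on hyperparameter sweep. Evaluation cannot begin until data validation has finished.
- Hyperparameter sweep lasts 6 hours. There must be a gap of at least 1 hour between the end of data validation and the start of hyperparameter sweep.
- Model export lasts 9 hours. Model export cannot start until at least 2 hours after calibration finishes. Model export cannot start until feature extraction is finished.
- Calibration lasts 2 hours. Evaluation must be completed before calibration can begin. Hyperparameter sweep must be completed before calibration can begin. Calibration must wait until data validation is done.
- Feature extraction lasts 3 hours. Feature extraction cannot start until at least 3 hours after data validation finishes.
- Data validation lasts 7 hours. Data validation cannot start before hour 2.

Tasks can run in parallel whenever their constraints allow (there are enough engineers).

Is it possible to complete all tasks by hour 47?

After its own release at hour 2, data validation can start at hour 2 and finishes at hour 9.
Hyperparameter sweep cannot begin until data validation (finishes hour 9, plus 1-hour gap → hour 10). It runs from hour 10 to 10 + 6 = hour 16.
Feature extraction cannot begin until data validation (finishes hour 9, plus 3-hour gap → hour 12). It runs from hour 12 to 12 + 3 = hour 15.
Evaluation has to wait for feature extraction (finishes hour 15); hyperparameter sweep (finishes hour 16); data validation (finishes hour 9). The latest of these is hour 16, so evaluation runs hour 16 to 16 + 9 = hour 25.
Calibration needs all of evaluation (finishes hour 25); hyperparameter sweep (finishes hour 16); data validation (finishes hour 9). That puts its earliest start at hour 25; it finishes at 25 + 2 = hour 27.
Model export needs all of calibration (finishes hour 27, plus 2-hour gap → hour 29); feature extraction (finishes hour 15). That puts its earliest start at hour 29; it finishes at 29 + 9 = hour 38.
Deployment has to wait for model export (finishes hour 38, plus 1-hour gap → hour 39); evaluation (finishes hour 25). The latest of these is hour 39, so deployment runs hour 39 to 39 + 1 = hour 40.
Every task is finished by hour 40, which is no later than the deadline of 47, so the schedule is feasible.

Yes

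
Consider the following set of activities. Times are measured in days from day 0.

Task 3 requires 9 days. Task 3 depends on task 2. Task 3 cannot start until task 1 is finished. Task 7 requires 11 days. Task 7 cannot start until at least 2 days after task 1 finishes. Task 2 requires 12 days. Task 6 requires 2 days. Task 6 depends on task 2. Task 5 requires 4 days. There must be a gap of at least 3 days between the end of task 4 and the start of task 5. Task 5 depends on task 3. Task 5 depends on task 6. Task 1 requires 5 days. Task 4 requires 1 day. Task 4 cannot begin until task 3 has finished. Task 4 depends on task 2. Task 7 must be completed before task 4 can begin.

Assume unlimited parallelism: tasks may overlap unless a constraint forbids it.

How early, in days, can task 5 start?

Nothing blocks task 2, so it runs from day 0 to day 12.
Task 6 cannot begin until task 2 (finishes day 12). It runs from day 12 to 12 + 2 = day 14.
Nothing blocks task 1, so it runs from day 0 to day 5.
After task 1 (finishes day 5, plus 2-day gap → day 7), task 7 can start at day 7 and finishes at day 18.
Task 3 needs all of task 2 (finishes day 12); task 1 (finishes day 5). That puts its earliest start at day 12; it finishes at 12 + 9 = day 21.
For task 4: task 3 (finishes day 21); task 2 (finishes day 12); task 7 (finishes day 18). Taking the maximum gives a start of day 21, and it finishes at 21 + 1 = day 22.
Task 5 waits on task 4 (finishes day 22, plus 3-day gap → day 25); task 3 (finishes day 21); task 6 (finishes day 14). The latest of these is day 25, which is the earliest task 5 can start.

25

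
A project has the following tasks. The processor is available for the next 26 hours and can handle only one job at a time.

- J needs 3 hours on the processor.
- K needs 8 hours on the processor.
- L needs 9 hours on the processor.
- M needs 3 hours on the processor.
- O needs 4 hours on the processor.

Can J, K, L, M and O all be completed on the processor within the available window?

No

Running back to back, the jobs need 3 + 8 + 9 + 3 + 4 = 27 hours on the processor.
Since 27 > 26, they cannot all fit.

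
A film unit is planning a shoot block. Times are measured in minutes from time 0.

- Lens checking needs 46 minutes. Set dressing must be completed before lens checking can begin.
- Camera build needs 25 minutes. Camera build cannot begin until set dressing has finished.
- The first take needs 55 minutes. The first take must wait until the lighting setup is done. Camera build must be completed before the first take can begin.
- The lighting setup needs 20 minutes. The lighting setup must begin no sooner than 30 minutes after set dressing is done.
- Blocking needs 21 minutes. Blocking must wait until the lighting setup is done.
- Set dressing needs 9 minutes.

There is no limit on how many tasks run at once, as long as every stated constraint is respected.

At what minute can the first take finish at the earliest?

114

Nothing blocks set dressing, so it runs from minute 0 to minute 9.
Camera build waits on set dressing (finishes minute 9), so it starts at minute 9 and finishes at 9 + 25 = minute 34.
After set dressing (finishes minute 9, plus 30-minute gap → minute 39), the lighting setup can start at minute 39 and finishes at minute 59.
The first take has to wait for the lighting setup (finishes minute 59); camera build (finishes minute 34). The latest of these is minute 59, so the first take runs minute 59 to 59 + 55 = minute 114.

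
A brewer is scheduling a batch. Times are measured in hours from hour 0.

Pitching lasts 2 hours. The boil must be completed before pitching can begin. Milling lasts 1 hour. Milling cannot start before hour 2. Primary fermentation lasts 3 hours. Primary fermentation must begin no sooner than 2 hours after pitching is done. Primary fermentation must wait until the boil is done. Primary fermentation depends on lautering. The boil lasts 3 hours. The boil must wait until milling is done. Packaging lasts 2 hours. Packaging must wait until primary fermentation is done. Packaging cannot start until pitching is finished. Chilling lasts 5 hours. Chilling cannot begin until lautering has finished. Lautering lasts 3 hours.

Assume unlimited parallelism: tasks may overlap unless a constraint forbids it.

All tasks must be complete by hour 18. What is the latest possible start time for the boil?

6

To finish by hour 18, packaging (duration 2) must start no later than hour 16.
Primary fermentation must finish before packaging (must start by hour 16). With a 3-hour duration, primary fermentation must start by 16 − 3 = hour 13.
Pitching must finish in time for primary fermentation (must start by hour 13, minus 2-hour gap → hour 11); packaging (must start by hour 16). The tightest is hour 11, so pitching must start by 11 − 2 = hour 9.
For the boil: pitching (must start by hour 9); primary fermentation (must start by hour 13). The most restrictive is hour 9; with a 3-hour duration, the boil must start by hour 6.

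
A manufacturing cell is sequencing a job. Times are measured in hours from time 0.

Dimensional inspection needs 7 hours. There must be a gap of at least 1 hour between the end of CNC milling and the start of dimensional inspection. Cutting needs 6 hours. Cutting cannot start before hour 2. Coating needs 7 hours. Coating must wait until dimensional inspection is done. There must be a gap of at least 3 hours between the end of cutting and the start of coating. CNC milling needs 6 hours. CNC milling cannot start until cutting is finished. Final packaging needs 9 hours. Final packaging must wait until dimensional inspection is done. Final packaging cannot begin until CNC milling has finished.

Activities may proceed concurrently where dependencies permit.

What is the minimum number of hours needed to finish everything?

31

After its own release at hour 2, cutting can start at hour 2 and finishes at hour 8.
After cutting (finishes hour 8), CNC milling can start at hour 8 and finishes at hour 14.
Dimensional inspection waits on CNC milling (finishes hour 14, plus 1-hour gap → hour 15), so it starts at hour 15 and finishes at 15 + 7 = hour 22.
Final packaging cannot start until dimensional inspection (finishes hour 22); CNC milling (finishes hour 14). The controlling bound is hour 22, so final packaging finishes at 22 + 9 = hour 31.
For coating: dimensional inspection (finishes hour 22); cutting (finishes hour 8, plus 3-hour gap → hour 11). Taking the maximum gives a start of hour 22, and it finishes at 22 + 7 = hour 29.
All tasks are finished once the last one completes. Finish times: Cutting at 8, CNC milling at 14, Dimensional inspection at 22, Coating at 29, Final packaging at 31. The latest is hour 31.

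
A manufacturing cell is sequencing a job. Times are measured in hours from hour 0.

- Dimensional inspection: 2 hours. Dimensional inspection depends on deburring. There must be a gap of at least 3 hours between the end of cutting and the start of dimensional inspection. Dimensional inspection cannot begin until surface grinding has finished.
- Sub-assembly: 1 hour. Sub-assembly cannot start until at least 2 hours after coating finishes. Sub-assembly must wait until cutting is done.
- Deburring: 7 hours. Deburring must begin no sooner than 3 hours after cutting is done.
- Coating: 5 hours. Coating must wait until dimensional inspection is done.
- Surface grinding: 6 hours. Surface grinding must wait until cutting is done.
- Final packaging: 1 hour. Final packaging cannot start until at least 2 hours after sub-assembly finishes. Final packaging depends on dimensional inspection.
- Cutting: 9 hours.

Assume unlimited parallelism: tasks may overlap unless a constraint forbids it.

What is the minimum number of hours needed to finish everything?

Nothing blocks cutting, so it runs from hour 0 to hour 9.
After cutting (finishes hour 9), surface grinding can start at hour 9 and finishes at hour 15.
Deburring waits on cutting (finishes hour 9, plus 3-hour gap → hour 12), so it starts at hour 12 and finishes at 12 + 7 = hour 19.
Dimensional inspection needs all of deburring (finishes hour 19); cutting (finishes hour 9, plus 3-hour gap → hour 12); surface grinding (finishes hour 15). That puts its earliest start at hour 19; it finishes at 19 + 2 = hour 21.
After dimensional inspection (finishes hour 21), coating can start at hour 21 and finishes at hour 26.
Sub-assembly cannot start until coating (finishes hour 26, plus 2-hour gap → hour 28); cutting (finishes hour 9). The controlling bound is hour 28, so sub-assembly finishes at 28 + 1 = hour 29.
Final packaging cannot start until sub-assembly (finishes hour 29, plus 2-hour gap → hour 31); dimensional inspection (finishes hour 21). The controlling bound is hour 31, so final packaging finishes at 31 + 1 = hour 32.
All tasks are finished once the last one completes. Finish times: Cutting at 9, Deburring at 19, Surface grinding at 15, Dimensional inspection at 21, Coating at 26, Sub-assembly at 29, Final packaging at 32. The latest is hour 32.

32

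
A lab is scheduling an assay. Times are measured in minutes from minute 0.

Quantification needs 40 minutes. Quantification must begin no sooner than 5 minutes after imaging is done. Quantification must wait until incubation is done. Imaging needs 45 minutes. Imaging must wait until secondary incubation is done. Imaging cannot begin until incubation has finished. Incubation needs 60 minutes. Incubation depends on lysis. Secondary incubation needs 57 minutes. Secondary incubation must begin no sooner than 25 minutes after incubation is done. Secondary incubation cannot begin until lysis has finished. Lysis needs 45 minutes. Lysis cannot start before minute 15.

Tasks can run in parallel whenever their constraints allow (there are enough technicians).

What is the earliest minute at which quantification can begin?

252

Lysis cannot begin until its own release at minute 15. It runs from minute 15 to 15 + 45 = minute 60.
Incubation cannot begin until lysis (finishes minute 60). It runs from minute 60 to 60 + 60 = minute 120.
For secondary incubation: incubation (finishes minute 120, plus 25-minute gap → minute 145); lysis (finishes minute 60). Taking the maximum gives a start of minute 145, and it finishes at 145 + 57 = minute 202.
Imaging has to wait for secondary incubation (finishes minute 202); incubation (finishes minute 120). The latest of these is minute 202, so imaging runs minute 202 to 202 + 45 = minute 247.
Quantification waits on imaging (finishes minute 247, plus 5-minute gap → minute 252); incubation (finishes minute 120). The latest of these is minute 252, which is the earliest quantification can start.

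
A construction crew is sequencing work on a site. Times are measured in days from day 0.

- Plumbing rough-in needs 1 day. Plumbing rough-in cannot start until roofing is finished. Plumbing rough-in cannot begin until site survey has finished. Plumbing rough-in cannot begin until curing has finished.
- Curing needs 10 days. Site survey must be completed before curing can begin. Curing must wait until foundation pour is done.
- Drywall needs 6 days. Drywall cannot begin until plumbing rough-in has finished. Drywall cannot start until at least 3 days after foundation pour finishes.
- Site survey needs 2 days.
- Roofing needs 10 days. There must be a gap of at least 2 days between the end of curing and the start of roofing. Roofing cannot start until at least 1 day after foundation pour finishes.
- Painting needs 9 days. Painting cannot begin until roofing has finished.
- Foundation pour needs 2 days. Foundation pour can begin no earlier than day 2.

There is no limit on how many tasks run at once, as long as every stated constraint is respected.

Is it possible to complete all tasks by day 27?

Foundation pour waits on its own release at day 2, so it starts at day 2 and finishes at 2 + 2 = day 4.
Nothing blocks site survey, so it runs from day 0 to day 2.
Curing has to wait for site survey (finishes day 2); foundation pour (finishes day 4). The latest of these is day 4, so curing runs day 4 to 4 + 10 = day 14.
For roofing: curing (finishes day 14, plus 2-day gap → day 16); foundation pour (finishes day 4, plus 1-day gap → day 5). Taking the maximum gives a start of day 16, and it finishes at 16 + 10 = day 26.
Painting waits on roofing (finishes day 26), so it starts at day 26 and finishes at 26 + 9 = day 35.
Plumbing rough-in has to wait for roofing (finishes day 26); site survey (finishes day 2); curing (finishes day 14). The latest of these is day 26, so plumbing rough-in runs day 26 to 26 + 1 = day 27.
Drywall cannot start until plumbing rough-in (finishes day 27); foundation pour (finishes day 4, plus 3-day gap → day 7). The controlling bound is day 27, so drywall finishes at 27 + 6 = day 33.
The earliest everything can be done is day 35, which is after the deadline of 27, so it is not possible.

No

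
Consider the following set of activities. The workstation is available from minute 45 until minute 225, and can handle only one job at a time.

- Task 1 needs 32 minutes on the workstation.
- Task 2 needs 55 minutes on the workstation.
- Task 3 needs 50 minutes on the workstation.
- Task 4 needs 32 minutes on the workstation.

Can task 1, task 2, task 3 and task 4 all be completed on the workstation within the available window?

Yes

The workstation window is 225 − 45 = 180 minutes.
Running back to back, the jobs need 32 + 55 + 50 + 32 = 169 minutes on the workstation.
Since 169 ≤ 180, they fit within the window.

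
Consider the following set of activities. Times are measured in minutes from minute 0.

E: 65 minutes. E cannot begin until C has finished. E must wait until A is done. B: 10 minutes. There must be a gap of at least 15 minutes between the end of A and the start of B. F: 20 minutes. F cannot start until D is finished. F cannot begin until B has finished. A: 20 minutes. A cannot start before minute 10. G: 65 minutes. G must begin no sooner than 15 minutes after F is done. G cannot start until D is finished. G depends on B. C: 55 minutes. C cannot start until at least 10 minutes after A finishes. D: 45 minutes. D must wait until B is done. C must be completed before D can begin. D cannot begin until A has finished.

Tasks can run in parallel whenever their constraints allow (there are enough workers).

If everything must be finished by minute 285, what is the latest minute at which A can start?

55

G must finish by minute 285; it takes 65 minutes, so it must start by 285 − 65 = minute 220.
F must finish before G (must start by minute 220, minus 15-minute gap → minute 205). With a 20-minute duration, F must start by 205 − 20 = minute 185.
D feeds F (must start by minute 185); G (must start by minute 220). Taking the minimum, D must finish by minute 185 and start by 185 − 45 = minute 140.
B has several dependents: D (must start by minute 140); F (must start by minute 185); G (must start by minute 220). The earliest of those limits is minute 140, so B must start by 140 − 10 = minute 130.
Nothing follows E; the deadline of minute 285 is its only limit. It must start by 285 − 65 = minute 220.
C has several dependents: D (must start by minute 140); E (must start by minute 220). The earliest of those limits is minute 140, so C must start by 140 − 55 = minute 85.
For A: B (must start by minute 130, minus 15-minute gap → minute 115); C (must start by minute 85, minus 10-minute gap → minute 75); D (must start by minute 140); E (must start by minute 220). The most restrictive is minute 75; with a 20-minute duration, A must start by minute 55.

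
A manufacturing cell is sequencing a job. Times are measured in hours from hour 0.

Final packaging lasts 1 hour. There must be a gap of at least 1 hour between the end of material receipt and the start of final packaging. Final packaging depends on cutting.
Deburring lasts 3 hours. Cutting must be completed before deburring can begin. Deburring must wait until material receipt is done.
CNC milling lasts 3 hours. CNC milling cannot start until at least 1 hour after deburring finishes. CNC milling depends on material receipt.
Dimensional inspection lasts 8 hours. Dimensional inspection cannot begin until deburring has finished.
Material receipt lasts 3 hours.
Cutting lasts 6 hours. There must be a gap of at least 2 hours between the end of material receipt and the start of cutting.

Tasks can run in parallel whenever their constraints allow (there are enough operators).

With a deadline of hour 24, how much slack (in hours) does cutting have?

Nothing blocks material receipt, so it runs from hour 0 to hour 3.
Cutting cannot begin until material receipt (finishes hour 3, plus 2-hour gap → hour 5). It runs from hour 5 to 5 + 6 = hour 11.

Working backward from the deadline:
CNC milling must finish by hour 24; it takes 3 hours, so it must start by 24 − 3 = hour 21.
Dimensional inspection must finish by hour 24; it takes 8 hours, so it must start by 24 − 8 = hour 16.
For deburring: CNC milling (must start by hour 21, minus 1-hour gap → hour 20); dimensional inspection (must start by hour 16). The most restrictive is hour 16; with a 3-hour duration, deburring must start by hour 13.
Nothing follows final packaging; the deadline of hour 24 is its only limit. It must start by 24 − 1 = hour 23.
Cutting has several dependents: deburring (must start by hour 13); final packaging (must start by hour 23). The earliest of those limits is hour 13, so cutting must start by 13 − 6 = hour 7.
So cutting can start as early as hour 5 and as late as hour 7, giving 7 − 5 = 2 hours of slack.

2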